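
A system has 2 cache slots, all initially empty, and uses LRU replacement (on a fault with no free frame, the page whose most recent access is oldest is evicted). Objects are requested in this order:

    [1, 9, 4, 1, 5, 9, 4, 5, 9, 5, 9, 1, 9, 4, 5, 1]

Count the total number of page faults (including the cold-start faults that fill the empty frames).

13

1 → fault, frames (1)
9 → fault, frames (1 9)
4 → fault, evict 1, frames (9 4)
1 → fault, evict 9, frames (4 1)
5 → fault, evict 4, frames (1 5)
9 → fault, evict 1, frames (5 9)
4 → fault, evict 5, frames (9 4)
5 → fault, evict 9, frames (4 5)
9 → fault, evict 4, frames (5 9)
5 → hit
9 → hit
1 → fault, evict 5, frames (9 1)
9 → hit
4 → fault, evict 1, frames (9 4)
5 → fault, evict 9, frames (4 5)
1 → fault, evict 4, frames (5 1)
Page faults: 13.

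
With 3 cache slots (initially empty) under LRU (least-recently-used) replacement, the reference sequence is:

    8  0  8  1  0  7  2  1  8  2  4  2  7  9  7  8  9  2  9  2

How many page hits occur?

8: fault, frames [8]
0: fault, frames [8, 0]
8: hit
1: fault, frames [0, 8, 1]
0: hit
7: fault, evict 8, frames [1, 0, 7]
2: fault, evict 1, frames [0, 7, 2]
1: fault, evict 0, frames [7, 2, 1]
8: fault, evict 7, frames [2, 1, 8]
2: hit
4: fault, evict 1, frames [8, 2, 4]
2: hit
7: fault, evict 8, frames [4, 2, 7]
9: fault, evict 4, frames [2, 7, 9]
7: hit
8: fault, evict 2, frames [9, 7, 8]
9: hit
2: fault, evict 7, frames [8, 9, 2]
9: hit
2: hit
Hits: 8.

8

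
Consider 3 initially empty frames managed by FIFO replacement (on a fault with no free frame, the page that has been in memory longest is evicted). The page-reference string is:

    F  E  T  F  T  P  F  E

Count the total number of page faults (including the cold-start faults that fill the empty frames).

6

F -> miss, frames [F]
E -> miss, frames [F, E]
T -> miss, frames [F, E, T]
F -> hit
T -> hit
P -> miss, evict F, frames [E, T, P]
F -> miss, evict E, frames [T, P, F]
E -> miss, evict T, frames [P, F, E]
Page faults: 6.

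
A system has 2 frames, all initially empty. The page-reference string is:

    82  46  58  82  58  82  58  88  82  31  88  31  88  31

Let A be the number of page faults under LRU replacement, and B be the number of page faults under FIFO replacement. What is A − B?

Under LRU: F F F F . . . F F F F . . . → 8 faults.
Under FIFO: F F F F . . . F . F . . . . → 6 faults.
A − B = 8 − 6 = 2.

2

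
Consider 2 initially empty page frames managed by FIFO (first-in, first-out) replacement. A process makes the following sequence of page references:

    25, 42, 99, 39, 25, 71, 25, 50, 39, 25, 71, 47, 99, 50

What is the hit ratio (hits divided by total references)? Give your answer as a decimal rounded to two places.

0.07

25 → miss, frames {25}
42 → miss, frames {25,42}
99 → miss, evict 25, frames {42,99}
39 → miss, evict 42, frames {99,39}
25 → miss, evict 99, frames {39,25}
71 → miss, evict 39, frames {25,71}
25 → hit
50 → miss, evict 25, frames {71,50}
39 → miss, evict 71, frames {50,39}
25 → miss, evict 50, frames {39,25}
71 → miss, evict 39, frames {25,71}
47 → miss, evict 25, frames {71,47}
99 → miss, evict 71, frames {47,99}
50 → miss, evict 47, frames {99,50}
Hits: 1 of 14 references → 1/14 = 0.0714.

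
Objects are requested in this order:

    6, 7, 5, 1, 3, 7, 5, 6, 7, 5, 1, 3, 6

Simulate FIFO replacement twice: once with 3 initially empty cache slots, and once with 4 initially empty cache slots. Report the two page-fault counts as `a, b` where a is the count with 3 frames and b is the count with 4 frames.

3 frames: F F F F F F F F . . F F . → 10 faults.
4 frames: F F F F F . . F F F F F F → 11 faults.
11 > 10: adding a frame increased faults — Belady's anomaly.

10, 11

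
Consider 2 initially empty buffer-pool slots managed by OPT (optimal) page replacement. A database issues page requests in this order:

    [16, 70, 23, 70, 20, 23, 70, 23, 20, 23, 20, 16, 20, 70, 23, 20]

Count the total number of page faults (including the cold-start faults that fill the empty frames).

9

16 → miss, frames {16}
70 → miss, frames {16,70}
23 → miss, evict 16, frames {70,23}
70 → hit
20 → miss, evict 70, frames {23,20}
23 → hit
70 → miss, evict 20, frames {23,70}
23 → hit
20 → miss, evict 70, frames {23,20}
23 → hit
20 → hit
16 → miss, evict 23, frames {20,16}
20 → hit
70 → miss, evict 16, frames {20,70}
23 → miss, evict 70, frames {20,23}
20 → hit
Page faults: 9.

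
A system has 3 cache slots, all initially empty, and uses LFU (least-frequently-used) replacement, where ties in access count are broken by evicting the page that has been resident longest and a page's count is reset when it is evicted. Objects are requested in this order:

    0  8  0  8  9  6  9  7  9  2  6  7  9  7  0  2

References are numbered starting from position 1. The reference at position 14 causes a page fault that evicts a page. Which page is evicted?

9

pos 1: 0 → fault, frames {0}
pos 2: 8 → fault, frames {0,8}
pos 3: 0 → hit
pos 4: 8 → hit
pos 5: 9 → fault, frames {0,8,9}
pos 6: 6 → fault, evict 9, frames {0,8,6}
pos 7: 9 → fault, evict 6, frames {0,8,9}
pos 8: 7 → fault, evict 9, frames {0,8,7}
pos 9: 9 → fault, evict 7, frames {0,8,9}
pos 10: 2 → fault, evict 9, frames {0,8,2}
pos 11: 6 → fault, evict 2, frames {0,8,6}
pos 12: 7 → fault, evict 6, frames {0,8,7}
pos 13: 9 → fault, evict 7, frames {0,8,9}
pos 14: 7 → fault, evict 9, frames {0,8,7}
At position 14, page 9 is evicted.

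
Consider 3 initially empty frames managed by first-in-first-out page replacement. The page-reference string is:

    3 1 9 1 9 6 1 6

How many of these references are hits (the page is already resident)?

3: miss, frames (3)
1: miss, frames (3 1)
9: miss, frames (3 1 9)
1: hit
9: hit
6: miss, evict 3, frames (1 9 6)
1: hit
6: hit
Hits: 4.

4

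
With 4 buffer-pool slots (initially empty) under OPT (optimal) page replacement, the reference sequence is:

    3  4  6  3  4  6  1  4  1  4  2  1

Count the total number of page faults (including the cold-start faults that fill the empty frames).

5

3 -> fault, frames {3}
4 -> fault, frames {3,4}
6 -> fault, frames {3,4,6}
3 -> hit
4 -> hit
6 -> hit
1 -> fault, frames {3,4,6,1}
4 -> hit
1 -> hit
4 -> hit
2 -> fault, evict 6, frames {3,4,1,2}
1 -> hit
Page faults: 5.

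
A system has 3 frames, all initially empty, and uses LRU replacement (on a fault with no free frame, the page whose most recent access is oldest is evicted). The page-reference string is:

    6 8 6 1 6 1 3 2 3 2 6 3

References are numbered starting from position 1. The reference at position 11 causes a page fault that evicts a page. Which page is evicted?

pos 1: 6 -> miss, frames (6)
pos 2: 8 -> miss, frames (6 8)
pos 3: 6 -> hit
pos 4: 1 -> miss, frames (8 6 1)
pos 5: 6 -> hit
pos 6: 1 -> hit
pos 7: 3 -> miss, evict 8, frames (6 1 3)
pos 8: 2 -> miss, evict 6, frames (1 3 2)
pos 9: 3 -> hit
pos 10: 2 -> hit
pos 11: 6 -> miss, evict 1, frames (3 2 6)
At position 11, page 1 is evicted.

1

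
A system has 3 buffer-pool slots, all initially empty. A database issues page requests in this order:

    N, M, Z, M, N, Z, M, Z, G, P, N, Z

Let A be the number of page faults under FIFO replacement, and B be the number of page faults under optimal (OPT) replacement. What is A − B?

Under FIFO: F F F . . . . . F F F F → 7 faults.
Under OPT: F F F . . . . . F F . . → 5 faults.
A − B = 7 − 5 = 2.

2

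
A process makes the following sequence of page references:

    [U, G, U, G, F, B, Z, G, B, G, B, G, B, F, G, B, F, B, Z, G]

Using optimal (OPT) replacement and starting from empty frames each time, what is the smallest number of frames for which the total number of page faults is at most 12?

f=1: 20 faults
f=2: 10 faults
f=3: 7 faults
f=4: 5 faults
f=5: 5 faults
Smallest f with faults ≤ 12 is 2.

2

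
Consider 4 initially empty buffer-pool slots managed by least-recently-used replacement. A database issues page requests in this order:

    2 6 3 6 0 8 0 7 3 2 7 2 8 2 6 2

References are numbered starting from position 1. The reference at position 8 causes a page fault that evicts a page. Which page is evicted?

pos 1: 2 -> miss, frames [2]
pos 2: 6 -> miss, frames [2, 6]
pos 3: 3 -> miss, frames [2, 6, 3]
pos 4: 6 -> hit
pos 5: 0 -> miss, frames [2, 3, 6, 0]
pos 6: 8 -> miss, evict 2, frames [3, 6, 0, 8]
pos 7: 0 -> hit
pos 8: 7 -> miss, evict 3, frames [6, 8, 0, 7]
At position 8, page 3 is evicted.

3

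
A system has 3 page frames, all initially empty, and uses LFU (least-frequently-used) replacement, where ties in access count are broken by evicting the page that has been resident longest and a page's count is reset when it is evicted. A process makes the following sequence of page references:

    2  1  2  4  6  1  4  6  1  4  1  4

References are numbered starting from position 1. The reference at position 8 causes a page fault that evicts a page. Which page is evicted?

pos 1: 2 -> miss, frames [2]
pos 2: 1 -> miss, frames [2, 1]
pos 3: 2 -> hit
pos 4: 4 -> miss, frames [2, 1, 4]
pos 5: 6 -> miss, evict 1, frames [2, 4, 6]
pos 6: 1 -> miss, evict 4, frames [2, 6, 1]
pos 7: 4 -> miss, evict 6, frames [2, 1, 4]
pos 8: 6 -> miss, evict 1, frames [2, 4, 6]
At position 8, page 1 is evicted.

1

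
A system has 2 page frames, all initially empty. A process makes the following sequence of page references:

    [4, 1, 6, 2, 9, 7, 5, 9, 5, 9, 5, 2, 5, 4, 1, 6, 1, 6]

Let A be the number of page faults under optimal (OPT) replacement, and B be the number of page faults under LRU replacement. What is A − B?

Under OPT: F F F F F F F . . . . F . F F F . . → 11 faults.
Under LRU: F F F F F F F F . . . F . F F F . . → 12 faults.
A − B = 11 − 12 = -1.

-1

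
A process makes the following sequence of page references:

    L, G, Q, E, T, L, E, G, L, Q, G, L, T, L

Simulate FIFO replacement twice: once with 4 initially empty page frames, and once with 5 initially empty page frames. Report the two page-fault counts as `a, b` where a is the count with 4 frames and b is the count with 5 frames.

4 frames: F F F F F F . F . F . . . . → 8 faults.
5 frames: F F F F F . . . . . . . . . → 5 faults.
5 < 8: adding a frame reduced faults, as is typical.

8, 5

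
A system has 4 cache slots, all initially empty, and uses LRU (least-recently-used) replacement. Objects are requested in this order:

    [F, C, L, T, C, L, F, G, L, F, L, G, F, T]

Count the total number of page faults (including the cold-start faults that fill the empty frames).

F -> miss, frames (F)
C -> miss, frames (F C)
L -> miss, frames (F C L)
T -> miss, frames (F C L T)
C -> hit
L -> hit
F -> hit
G -> miss, evict T, frames (C L F G)
L -> hit
F -> hit
L -> hit
G -> hit
F -> hit
T -> miss, evict C, frames (L G F T)
Page faults: 6.

6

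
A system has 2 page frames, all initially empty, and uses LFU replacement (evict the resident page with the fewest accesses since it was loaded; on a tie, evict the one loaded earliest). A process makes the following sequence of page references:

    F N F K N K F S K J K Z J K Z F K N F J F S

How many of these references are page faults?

17

F -> fault, frames [F]
N -> fault, frames [F, N]
F -> hit
K -> fault, evict N, frames [F, K]
N -> fault, evict K, frames [F, N]
K -> fault, evict N, frames [F, K]
F -> hit
S -> fault, evict K, frames [F, S]
K -> fault, evict S, frames [F, K]
J -> fault, evict K, frames [F, J]
K -> fault, evict J, frames [F, K]
Z -> fault, evict K, frames [F, Z]
J -> fault, evict Z, frames [F, J]
K -> fault, evict J, frames [F, K]
Z -> fault, evict K, frames [F, Z]
F -> hit
K -> fault, evict Z, frames [F, K]
N -> fault, evict K, frames [F, N]
F -> hit
J -> fault, evict N, frames [F, J]
F -> hit
S -> fault, evict J, frames [F, S]
Page faults: 17.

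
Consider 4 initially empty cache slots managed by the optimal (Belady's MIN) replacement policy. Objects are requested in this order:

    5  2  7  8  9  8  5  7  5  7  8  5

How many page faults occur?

5

5 -> fault, frames [5]
2 -> fault, frames [5, 2]
7 -> fault, frames [5, 2, 7]
8 -> fault, frames [5, 2, 7, 8]
9 -> fault, evict 2, frames [5, 7, 8, 9]
8 -> hit
5 -> hit
7 -> hit
5 -> hit
7 -> hit
8 -> hit
5 -> hit
Page faults: 5.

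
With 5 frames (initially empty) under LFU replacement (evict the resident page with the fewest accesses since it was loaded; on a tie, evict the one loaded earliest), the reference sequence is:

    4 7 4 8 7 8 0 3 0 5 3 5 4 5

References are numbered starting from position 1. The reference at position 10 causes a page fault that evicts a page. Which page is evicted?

3

pos 1: 4: fault, frames [4]
pos 2: 7: fault, frames [4, 7]
pos 3: 4: hit
pos 4: 8: fault, frames [4, 7, 8]
pos 5: 7: hit
pos 6: 8: hit
pos 7: 0: fault, frames [4, 7, 8, 0]
pos 8: 3: fault, frames [4, 7, 8, 0, 3]
pos 9: 0: hit
pos 10: 5: fault, evict 3, frames [4, 7, 8, 0, 5]
At position 10, page 3 is evicted.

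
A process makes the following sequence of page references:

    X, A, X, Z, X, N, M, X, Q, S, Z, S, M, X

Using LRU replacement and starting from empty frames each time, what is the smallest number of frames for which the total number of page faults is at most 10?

3

f=1: 14 faults
f=2: 11 faults
f=3: 10 faults
f=4: 10 faults
f=5: 8 faults
f=6: 7 faults
f=7: 7 faults
Smallest f with faults ≤ 10 is 3.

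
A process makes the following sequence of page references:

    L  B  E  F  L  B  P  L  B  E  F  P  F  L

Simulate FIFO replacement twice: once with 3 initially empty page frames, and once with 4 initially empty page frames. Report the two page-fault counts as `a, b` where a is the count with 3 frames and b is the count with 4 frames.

3 frames: F F F F F F F . . F F . . F → 10 faults.
4 frames: F F F F . . F F F F F F . F → 11 faults.
11 > 10: adding a frame increased faults — Belady's anomaly.

10, 11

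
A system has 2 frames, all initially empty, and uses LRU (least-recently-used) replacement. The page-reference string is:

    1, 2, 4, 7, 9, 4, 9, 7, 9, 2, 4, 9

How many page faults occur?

10

1 -> miss, frames [1]
2 -> miss, frames [1, 2]
4 -> miss, evict 1, frames [2, 4]
7 -> miss, evict 2, frames [4, 7]
9 -> miss, evict 4, frames [7, 9]
4 -> miss, evict 7, frames [9, 4]
9 -> hit
7 -> miss, evict 4, frames [9, 7]
9 -> hit
2 -> miss, evict 7, frames [9, 2]
4 -> miss, evict 9, frames [2, 4]
9 -> miss, evict 2, frames [4, 9]
Page faults: 10.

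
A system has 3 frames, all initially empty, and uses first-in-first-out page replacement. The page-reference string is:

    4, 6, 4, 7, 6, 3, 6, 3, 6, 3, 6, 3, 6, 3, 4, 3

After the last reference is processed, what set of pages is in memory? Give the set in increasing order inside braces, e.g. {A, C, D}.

4: miss, frames [4]
6: miss, frames [4, 6]
4: hit
7: miss, frames [4, 6, 7]
6: hit
3: miss, evict 4, frames [6, 7, 3]
6: hit
3: hit
6: hit
3: hit
6: hit
3: hit
6: hit
3: hit
4: miss, evict 6, frames [7, 3, 4]
3: hit

{3, 4, 7}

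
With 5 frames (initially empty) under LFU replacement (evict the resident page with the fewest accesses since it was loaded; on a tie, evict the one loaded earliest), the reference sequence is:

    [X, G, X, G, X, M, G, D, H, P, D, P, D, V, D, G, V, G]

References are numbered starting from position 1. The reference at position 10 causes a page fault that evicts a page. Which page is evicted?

pos 1: X -> miss, frames [X]
pos 2: G -> miss, frames [X, G]
pos 3: X -> hit
pos 4: G -> hit
pos 5: X -> hit
pos 6: M -> miss, frames [X, G, M]
pos 7: G -> hit
pos 8: D -> miss, frames [X, G, M, D]
pos 9: H -> miss, frames [X, G, M, D, H]
pos 10: P -> miss, evict M, frames [X, G, D, H, P]
At position 10, page M is evicted.

M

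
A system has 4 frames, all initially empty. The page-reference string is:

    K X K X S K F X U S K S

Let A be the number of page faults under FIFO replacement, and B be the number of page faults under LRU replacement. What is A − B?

Under FIFO: F F . . F . F . F . F . → 6 faults.
Under LRU: F F . . F . F . F F F . → 7 faults.
A − B = 6 − 7 = -1.

-1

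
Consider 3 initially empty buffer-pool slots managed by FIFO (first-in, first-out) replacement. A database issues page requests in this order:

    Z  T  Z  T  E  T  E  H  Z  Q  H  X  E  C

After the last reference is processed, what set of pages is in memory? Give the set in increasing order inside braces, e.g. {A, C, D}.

{C, E, X}

Z → fault, frames [Z]
T → fault, frames [Z, T]
Z → hit
T → hit
E → fault, frames [Z, T, E]
T → hit
E → hit
H → fault, evict Z, frames [T, E, H]
Z → fault, evict T, frames [E, H, Z]
Q → fault, evict E, frames [H, Z, Q]
H → hit
X → fault, evict H, frames [Z, Q, X]
E → fault, evict Z, frames [Q, X, E]
C → fault, evict Q, frames [X, E, C]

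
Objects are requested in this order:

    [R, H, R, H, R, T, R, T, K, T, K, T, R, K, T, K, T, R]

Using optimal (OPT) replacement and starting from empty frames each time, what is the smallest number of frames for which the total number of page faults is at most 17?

f=1: 18 faults
f=2: 7 faults
f=3: 4 faults
f=4: 4 faults
Smallest f with faults ≤ 17 is 2.

2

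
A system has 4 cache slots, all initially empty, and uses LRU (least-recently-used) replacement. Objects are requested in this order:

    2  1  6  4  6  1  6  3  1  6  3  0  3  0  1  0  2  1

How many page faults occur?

7

2 → miss, frames (2)
1 → miss, frames (2 1)
6 → miss, frames (2 1 6)
4 → miss, frames (2 1 6 4)
6 → hit
1 → hit
6 → hit
3 → miss, evict 2, frames (4 1 6 3)
1 → hit
6 → hit
3 → hit
0 → miss, evict 4, frames (1 6 3 0)
3 → hit
0 → hit
1 → hit
0 → hit
2 → miss, evict 6, frames (3 1 0 2)
1 → hit
Page faults: 7.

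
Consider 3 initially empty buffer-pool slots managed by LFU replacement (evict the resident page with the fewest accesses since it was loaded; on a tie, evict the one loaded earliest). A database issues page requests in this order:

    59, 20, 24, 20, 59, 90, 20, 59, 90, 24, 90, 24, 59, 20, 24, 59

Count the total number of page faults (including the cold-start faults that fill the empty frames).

59 → miss, frames (59)
20 → miss, frames (59 20)
24 → miss, frames (59 20 24)
20 → hit
59 → hit
90 → miss, evict 24, frames (59 20 90)
20 → hit
59 → hit
90 → hit
24 → miss, evict 90, frames (59 20 24)
90 → miss, evict 24, frames (59 20 90)
24 → miss, evict 90, frames (59 20 24)
59 → hit
20 → hit
24 → hit
59 → hit
Page faults: 7.

7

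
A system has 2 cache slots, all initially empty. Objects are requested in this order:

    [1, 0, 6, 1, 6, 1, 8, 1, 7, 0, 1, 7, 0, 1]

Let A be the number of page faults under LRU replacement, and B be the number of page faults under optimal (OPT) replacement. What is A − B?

3

Under LRU: F F F F . . F . F F F F F F → 11 faults.
Under OPT: F F F . . . F . F F . F . F → 8 faults.
A − B = 11 − 8 = 3.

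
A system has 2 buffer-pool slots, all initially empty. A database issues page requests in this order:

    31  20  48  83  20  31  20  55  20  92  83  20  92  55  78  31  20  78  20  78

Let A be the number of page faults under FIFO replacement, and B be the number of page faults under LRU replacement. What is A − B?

Under FIFO: F F F F F F . F F F F F F F F F F F . . → 17 faults.
Under LRU: F F F F F F . F . F F F F F F F F F . . → 16 faults.
A − B = 17 − 16 = 1.

1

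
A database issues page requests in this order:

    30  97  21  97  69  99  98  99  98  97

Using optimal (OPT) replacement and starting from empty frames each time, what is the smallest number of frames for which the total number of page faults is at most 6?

f=1: 10 faults
f=2: 7 faults
f=3: 6 faults
f=4: 6 faults
f=5: 6 faults
f=6: 6 faults
Smallest f with faults ≤ 6 is 3.

3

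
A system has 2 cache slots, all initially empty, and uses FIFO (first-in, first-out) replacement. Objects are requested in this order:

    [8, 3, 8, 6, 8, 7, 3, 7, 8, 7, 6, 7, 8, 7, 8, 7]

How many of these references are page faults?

8: miss, frames {8}
3: miss, frames {8,3}
8: hit
6: miss, evict 8, frames {3,6}
8: miss, evict 3, frames {6,8}
7: miss, evict 6, frames {8,7}
3: miss, evict 8, frames {7,3}
7: hit
8: miss, evict 7, frames {3,8}
7: miss, evict 3, frames {8,7}
6: miss, evict 8, frames {7,6}
7: hit
8: miss, evict 7, frames {6,8}
7: miss, evict 6, frames {8,7}
8: hit
7: hit
Page faults: 11.

11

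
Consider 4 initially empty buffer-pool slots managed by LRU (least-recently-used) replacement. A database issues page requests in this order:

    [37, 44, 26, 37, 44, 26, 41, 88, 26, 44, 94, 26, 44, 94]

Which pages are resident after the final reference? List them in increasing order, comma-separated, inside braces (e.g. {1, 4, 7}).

{26, 44, 88, 94}

37 → miss, frames [37]
44 → miss, frames [37, 44]
26 → miss, frames [37, 44, 26]
37 → hit
44 → hit
26 → hit
41 → miss, frames [37, 44, 26, 41]
88 → miss, evict 37, frames [44, 26, 41, 88]
26 → hit
44 → hit
94 → miss, evict 41, frames [88, 26, 44, 94]
26 → hit
44 → hit
94 → hit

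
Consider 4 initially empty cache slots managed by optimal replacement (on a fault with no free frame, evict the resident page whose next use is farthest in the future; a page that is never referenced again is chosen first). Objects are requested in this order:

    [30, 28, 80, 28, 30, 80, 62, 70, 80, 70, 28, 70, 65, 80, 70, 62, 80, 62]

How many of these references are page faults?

30: fault, frames (30)
28: fault, frames (30 28)
80: fault, frames (30 28 80)
28: hit
30: hit
80: hit
62: fault, frames (30 28 80 62)
70: fault, evict 30, frames (28 80 62 70)
80: hit
70: hit
28: hit
70: hit
65: fault, evict 28, frames (80 62 70 65)
80: hit
70: hit
62: hit
80: hit
62: hit
Page faults: 6.

6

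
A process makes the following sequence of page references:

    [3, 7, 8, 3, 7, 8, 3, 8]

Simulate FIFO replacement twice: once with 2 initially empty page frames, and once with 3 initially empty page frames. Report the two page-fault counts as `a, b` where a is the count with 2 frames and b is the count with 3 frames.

2 frames: F F F F F F F . → 7 faults.
3 frames: F F F . . . . . → 3 faults.
3 < 7: adding a frame reduced faults, as is typical.

7, 3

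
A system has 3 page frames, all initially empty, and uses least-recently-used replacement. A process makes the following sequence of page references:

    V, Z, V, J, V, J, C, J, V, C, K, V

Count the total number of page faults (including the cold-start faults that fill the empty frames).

5

V: miss, frames [V]
Z: miss, frames [V, Z]
V: hit
J: miss, frames [Z, V, J]
V: hit
J: hit
C: miss, evict Z, frames [V, J, C]
J: hit
V: hit
C: hit
K: miss, evict J, frames [V, C, K]
V: hit
Page faults: 5.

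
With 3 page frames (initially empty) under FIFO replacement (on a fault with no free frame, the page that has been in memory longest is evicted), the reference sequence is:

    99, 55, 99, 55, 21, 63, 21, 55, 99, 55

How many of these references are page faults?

6

99 → fault, frames {99}
55 → fault, frames {99,55}
99 → hit
55 → hit
21 → fault, frames {99,55,21}
63 → fault, evict 99, frames {55,21,63}
21 → hit
55 → hit
99 → fault, evict 55, frames {21,63,99}
55 → fault, evict 21, frames {63,99,55}
Page faults: 6.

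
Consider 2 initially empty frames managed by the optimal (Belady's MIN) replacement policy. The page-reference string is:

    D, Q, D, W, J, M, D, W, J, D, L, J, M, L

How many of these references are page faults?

D: miss, frames (D)
Q: miss, frames (D Q)
D: hit
W: miss, evict Q, frames (D W)
J: miss, evict W, frames (D J)
M: miss, evict J, frames (D M)
D: hit
W: miss, evict M, frames (D W)
J: miss, evict W, frames (D J)
D: hit
L: miss, evict D, frames (J L)
J: hit
M: miss, evict J, frames (L M)
L: hit
Page faults: 9.

9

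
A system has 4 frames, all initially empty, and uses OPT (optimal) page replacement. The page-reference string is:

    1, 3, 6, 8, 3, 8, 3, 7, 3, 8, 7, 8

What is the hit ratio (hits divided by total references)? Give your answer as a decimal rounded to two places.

0.58

1 -> fault, frames [1]
3 -> fault, frames [1, 3]
6 -> fault, frames [1, 3, 6]
8 -> fault, frames [1, 3, 6, 8]
3 -> hit
8 -> hit
3 -> hit
7 -> fault, evict 6, frames [1, 3, 8, 7]
3 -> hit
8 -> hit
7 -> hit
8 -> hit
Hits: 7 of 12 references → 7/12 = 0.5833.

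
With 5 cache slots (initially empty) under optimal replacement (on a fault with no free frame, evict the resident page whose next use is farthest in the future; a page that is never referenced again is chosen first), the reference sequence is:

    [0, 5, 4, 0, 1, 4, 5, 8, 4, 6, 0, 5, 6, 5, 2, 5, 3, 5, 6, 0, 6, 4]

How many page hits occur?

14

0 -> miss, frames (0)
5 -> miss, frames (0 5)
4 -> miss, frames (0 5 4)
0 -> hit
1 -> miss, frames (0 5 4 1)
4 -> hit
5 -> hit
8 -> miss, frames (0 5 4 1 8)
4 -> hit
6 -> miss, evict 8, frames (0 5 4 1 6)
0 -> hit
5 -> hit
6 -> hit
5 -> hit
2 -> miss, evict 1, frames (0 5 4 6 2)
5 -> hit
3 -> miss, evict 2, frames (0 5 4 6 3)
5 -> hit
6 -> hit
0 -> hit
6 -> hit
4 -> hit
Hits: 14.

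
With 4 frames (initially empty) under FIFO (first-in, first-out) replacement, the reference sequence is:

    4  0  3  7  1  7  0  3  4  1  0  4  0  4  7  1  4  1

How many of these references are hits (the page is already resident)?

11

4: miss, frames {4}
0: miss, frames {4,0}
3: miss, frames {4,0,3}
7: miss, frames {4,0,3,7}
1: miss, evict 4, frames {0,3,7,1}
7: hit
0: hit
3: hit
4: miss, evict 0, frames {3,7,1,4}
1: hit
0: miss, evict 3, frames {7,1,4,0}
4: hit
0: hit
4: hit
7: hit
1: hit
4: hit
1: hit
Hits: 11.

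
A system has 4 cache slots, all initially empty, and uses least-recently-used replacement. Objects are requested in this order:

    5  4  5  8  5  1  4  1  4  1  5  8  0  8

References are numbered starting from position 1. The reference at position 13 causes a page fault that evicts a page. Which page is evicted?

4

pos 1: 5 -> fault, frames (5)
pos 2: 4 -> fault, frames (5 4)
pos 3: 5 -> hit
pos 4: 8 -> fault, frames (4 5 8)
pos 5: 5 -> hit
pos 6: 1 -> fault, frames (4 8 5 1)
pos 7: 4 -> hit
pos 8: 1 -> hit
pos 9: 4 -> hit
pos 10: 1 -> hit
pos 11: 5 -> hit
pos 12: 8 -> hit
pos 13: 0 -> fault, evict 4, frames (1 5 8 0)
At position 13, page 4 is evicted.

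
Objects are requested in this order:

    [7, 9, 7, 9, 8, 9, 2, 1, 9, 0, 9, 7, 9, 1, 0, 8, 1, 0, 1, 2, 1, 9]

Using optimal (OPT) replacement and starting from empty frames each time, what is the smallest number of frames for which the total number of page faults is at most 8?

f=1: 22 faults
f=2: 13 faults
f=3: 10 faults
f=4: 8 faults
f=5: 7 faults
f=6: 6 faults
Smallest f with faults ≤ 8 is 4.

4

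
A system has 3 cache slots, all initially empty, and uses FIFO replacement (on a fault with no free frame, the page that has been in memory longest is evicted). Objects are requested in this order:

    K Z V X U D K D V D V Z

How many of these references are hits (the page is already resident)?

K -> miss, frames (K)
Z -> miss, frames (K Z)
V -> miss, frames (K Z V)
X -> miss, evict K, frames (Z V X)
U -> miss, evict Z, frames (V X U)
D -> miss, evict V, frames (X U D)
K -> miss, evict X, frames (U D K)
D -> hit
V -> miss, evict U, frames (D K V)
D -> hit
V -> hit
Z -> miss, evict D, frames (K V Z)
Hits: 3.

3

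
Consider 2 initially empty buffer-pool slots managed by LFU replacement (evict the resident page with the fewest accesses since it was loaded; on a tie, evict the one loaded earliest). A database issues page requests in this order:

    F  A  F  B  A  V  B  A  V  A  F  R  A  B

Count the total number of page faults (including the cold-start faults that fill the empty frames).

12

F → miss, frames {F}
A → miss, frames {F,A}
F → hit
B → miss, evict A, frames {F,B}
A → miss, evict B, frames {F,A}
V → miss, evict A, frames {F,V}
B → miss, evict V, frames {F,B}
A → miss, evict B, frames {F,A}
V → miss, evict A, frames {F,V}
A → miss, evict V, frames {F,A}
F → hit
R → miss, evict A, frames {F,R}
A → miss, evict R, frames {F,A}
B → miss, evict A, frames {F,B}
Page faults: 12.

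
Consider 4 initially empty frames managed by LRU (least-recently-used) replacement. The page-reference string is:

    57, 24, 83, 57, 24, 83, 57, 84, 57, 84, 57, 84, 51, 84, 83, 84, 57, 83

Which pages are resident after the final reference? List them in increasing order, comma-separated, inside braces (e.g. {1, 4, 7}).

57 → miss, frames [57]
24 → miss, frames [57, 24]
83 → miss, frames [57, 24, 83]
57 → hit
24 → hit
83 → hit
57 → hit
84 → miss, frames [24, 83, 57, 84]
57 → hit
84 → hit
57 → hit
84 → hit
51 → miss, evict 24, frames [83, 57, 84, 51]
84 → hit
83 → hit
84 → hit
57 → hit
83 → hit

{51, 57, 83, 84}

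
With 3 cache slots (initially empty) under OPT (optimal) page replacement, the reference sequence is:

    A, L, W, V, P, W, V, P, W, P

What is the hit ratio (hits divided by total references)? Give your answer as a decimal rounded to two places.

A -> fault, frames {A}
L -> fault, frames {A,L}
W -> fault, frames {A,L,W}
V -> fault, evict L, frames {A,W,V}
P -> fault, evict A, frames {W,V,P}
W -> hit
V -> hit
P -> hit
W -> hit
P -> hit
Hits: 5 of 10 references → 5/10 = 0.5000.

0.50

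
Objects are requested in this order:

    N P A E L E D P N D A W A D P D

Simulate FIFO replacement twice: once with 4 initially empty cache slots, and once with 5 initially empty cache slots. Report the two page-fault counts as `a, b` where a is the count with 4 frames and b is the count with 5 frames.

12, 10

4 frames: F F F F F . F F F . F F . F F . → 12 faults.
5 frames: F F F F F . F . F . . F F . F . → 10 faults.
10 < 12: adding a frame reduced faults, as is typical.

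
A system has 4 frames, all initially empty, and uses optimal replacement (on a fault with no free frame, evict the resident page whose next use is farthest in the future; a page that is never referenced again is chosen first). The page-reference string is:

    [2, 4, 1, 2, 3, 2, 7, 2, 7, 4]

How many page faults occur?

2 -> miss, frames [2]
4 -> miss, frames [2, 4]
1 -> miss, frames [2, 4, 1]
2 -> hit
3 -> miss, frames [2, 4, 1, 3]
2 -> hit
7 -> miss, evict 3, frames [2, 4, 1, 7]
2 -> hit
7 -> hit
4 -> hit
Page faults: 5.

5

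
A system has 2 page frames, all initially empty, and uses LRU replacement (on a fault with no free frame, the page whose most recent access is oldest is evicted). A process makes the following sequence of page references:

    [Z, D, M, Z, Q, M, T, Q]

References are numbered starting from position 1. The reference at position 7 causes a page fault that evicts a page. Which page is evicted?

Q

pos 1: Z: fault, frames {Z}
pos 2: D: fault, frames {Z,D}
pos 3: M: fault, evict Z, frames {D,M}
pos 4: Z: fault, evict D, frames {M,Z}
pos 5: Q: fault, evict M, frames {Z,Q}
pos 6: M: fault, evict Z, frames {Q,M}
pos 7: T: fault, evict Q, frames {M,T}
At position 7, page Q is evicted.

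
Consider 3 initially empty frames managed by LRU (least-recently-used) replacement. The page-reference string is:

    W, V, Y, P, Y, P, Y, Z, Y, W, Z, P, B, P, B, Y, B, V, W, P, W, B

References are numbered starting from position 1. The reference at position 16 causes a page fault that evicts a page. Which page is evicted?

pos 1: W → fault, frames {W}
pos 2: V → fault, frames {W,V}
pos 3: Y → fault, frames {W,V,Y}
pos 4: P → fault, evict W, frames {V,Y,P}
pos 5: Y → hit
pos 6: P → hit
pos 7: Y → hit
pos 8: Z → fault, evict V, frames {P,Y,Z}
pos 9: Y → hit
pos 10: W → fault, evict P, frames {Z,Y,W}
pos 11: Z → hit
pos 12: P → fault, evict Y, frames {W,Z,P}
pos 13: B → fault, evict W, frames {Z,P,B}
pos 14: P → hit
pos 15: B → hit
pos 16: Y → fault, evict Z, frames {P,B,Y}
At position 16, page Z is evicted.

Z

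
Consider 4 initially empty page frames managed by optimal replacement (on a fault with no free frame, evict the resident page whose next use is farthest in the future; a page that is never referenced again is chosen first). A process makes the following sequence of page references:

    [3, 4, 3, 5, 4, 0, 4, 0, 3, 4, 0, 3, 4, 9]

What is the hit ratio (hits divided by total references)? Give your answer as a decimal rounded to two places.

0.64

3 → fault, frames {3}
4 → fault, frames {3,4}
3 → hit
5 → fault, frames {3,4,5}
4 → hit
0 → fault, frames {3,4,5,0}
4 → hit
0 → hit
3 → hit
4 → hit
0 → hit
3 → hit
4 → hit
9 → fault, evict 0, frames {3,4,5,9}
Hits: 9 of 14 references → 9/14 = 0.6429.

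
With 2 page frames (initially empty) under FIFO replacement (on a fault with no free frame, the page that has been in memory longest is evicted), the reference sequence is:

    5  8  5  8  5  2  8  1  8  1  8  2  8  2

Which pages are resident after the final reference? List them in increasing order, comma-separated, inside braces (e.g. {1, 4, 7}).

{2, 8}

5: fault, frames (5)
8: fault, frames (5 8)
5: hit
8: hit
5: hit
2: fault, evict 5, frames (8 2)
8: hit
1: fault, evict 8, frames (2 1)
8: fault, evict 2, frames (1 8)
1: hit
8: hit
2: fault, evict 1, frames (8 2)
8: hit
2: hit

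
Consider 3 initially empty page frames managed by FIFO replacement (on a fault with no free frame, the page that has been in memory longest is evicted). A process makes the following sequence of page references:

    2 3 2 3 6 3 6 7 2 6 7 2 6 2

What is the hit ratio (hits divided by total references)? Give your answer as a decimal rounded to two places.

2 -> fault, frames (2)
3 -> fault, frames (2 3)
2 -> hit
3 -> hit
6 -> fault, frames (2 3 6)
3 -> hit
6 -> hit
7 -> fault, evict 2, frames (3 6 7)
2 -> fault, evict 3, frames (6 7 2)
6 -> hit
7 -> hit
2 -> hit
6 -> hit
2 -> hit
Hits: 9 of 14 references → 9/14 = 0.6429.

0.64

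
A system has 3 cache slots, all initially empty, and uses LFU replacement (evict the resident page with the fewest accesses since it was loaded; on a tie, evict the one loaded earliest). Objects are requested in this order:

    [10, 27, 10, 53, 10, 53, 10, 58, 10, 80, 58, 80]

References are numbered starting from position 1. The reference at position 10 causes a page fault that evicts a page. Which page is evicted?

58

pos 1: 10: miss, frames (10)
pos 2: 27: miss, frames (10 27)
pos 3: 10: hit
pos 4: 53: miss, frames (10 27 53)
pos 5: 10: hit
pos 6: 53: hit
pos 7: 10: hit
pos 8: 58: miss, evict 27, frames (10 53 58)
pos 9: 10: hit
pos 10: 80: miss, evict 58, frames (10 53 80)
At position 10, page 58 is evicted.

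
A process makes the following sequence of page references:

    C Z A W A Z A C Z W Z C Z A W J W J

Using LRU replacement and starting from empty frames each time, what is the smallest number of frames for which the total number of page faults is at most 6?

f=1: 18 faults
f=2: 12 faults
f=3: 9 faults
f=4: 5 faults
f=5: 5 faults
Smallest f with faults ≤ 6 is 4.

4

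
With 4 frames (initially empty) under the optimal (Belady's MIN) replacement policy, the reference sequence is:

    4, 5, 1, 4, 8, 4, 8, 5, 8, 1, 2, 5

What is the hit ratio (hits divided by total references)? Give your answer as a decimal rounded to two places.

0.58

4 → fault, frames [4]
5 → fault, frames [4, 5]
1 → fault, frames [4, 5, 1]
4 → hit
8 → fault, frames [4, 5, 1, 8]
4 → hit
8 → hit
5 → hit
8 → hit
1 → hit
2 → fault, evict 8, frames [4, 5, 1, 2]
5 → hit
Hits: 7 of 12 references → 7/12 = 0.5833.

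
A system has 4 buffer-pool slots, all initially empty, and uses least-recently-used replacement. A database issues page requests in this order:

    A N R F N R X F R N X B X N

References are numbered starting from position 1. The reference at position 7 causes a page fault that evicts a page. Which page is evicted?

A

pos 1: A → fault, frames {A}
pos 2: N → fault, frames {A,N}
pos 3: R → fault, frames {A,N,R}
pos 4: F → fault, frames {A,N,R,F}
pos 5: N → hit
pos 6: R → hit
pos 7: X → fault, evict A, frames {F,N,R,X}
At position 7, page A is evicted.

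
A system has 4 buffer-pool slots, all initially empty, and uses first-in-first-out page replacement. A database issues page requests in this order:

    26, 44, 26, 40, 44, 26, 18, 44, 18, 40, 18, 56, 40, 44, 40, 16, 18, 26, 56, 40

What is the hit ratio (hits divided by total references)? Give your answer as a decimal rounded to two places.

26 → miss, frames {26}
44 → miss, frames {26,44}
26 → hit
40 → miss, frames {26,44,40}
44 → hit
26 → hit
18 → miss, frames {26,44,40,18}
44 → hit
18 → hit
40 → hit
18 → hit
56 → miss, evict 26, frames {44,40,18,56}
40 → hit
44 → hit
40 → hit
16 → miss, evict 44, frames {40,18,56,16}
18 → hit
26 → miss, evict 40, frames {18,56,16,26}
56 → hit
40 → miss, evict 18, frames {56,16,26,40}
Hits: 12 of 20 references → 12/20 = 0.6000.

0.60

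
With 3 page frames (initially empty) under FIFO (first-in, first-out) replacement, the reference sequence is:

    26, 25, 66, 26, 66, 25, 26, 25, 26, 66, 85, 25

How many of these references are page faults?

4

26 -> fault, frames {26}
25 -> fault, frames {26,25}
66 -> fault, frames {26,25,66}
26 -> hit
66 -> hit
25 -> hit
26 -> hit
25 -> hit
26 -> hit
66 -> hit
85 -> fault, evict 26, frames {25,66,85}
25 -> hit
Page faults: 4.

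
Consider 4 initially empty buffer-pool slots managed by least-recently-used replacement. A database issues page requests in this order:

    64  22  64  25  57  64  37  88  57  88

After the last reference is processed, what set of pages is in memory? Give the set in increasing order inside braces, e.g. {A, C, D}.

{37, 57, 64, 88}

64 -> miss, frames {64}
22 -> miss, frames {64,22}
64 -> hit
25 -> miss, frames {22,64,25}
57 -> miss, frames {22,64,25,57}
64 -> hit
37 -> miss, evict 22, frames {25,57,64,37}
88 -> miss, evict 25, frames {57,64,37,88}
57 -> hit
88 -> hit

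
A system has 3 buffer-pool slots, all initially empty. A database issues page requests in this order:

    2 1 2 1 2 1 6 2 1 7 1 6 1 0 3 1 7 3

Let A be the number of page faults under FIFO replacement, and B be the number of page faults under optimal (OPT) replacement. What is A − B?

Under FIFO: F F . . . . F . . F . . . F F F F . → 8 faults.
Under OPT: F F . . . . F . . F . . . F F . . . → 6 faults.
A − B = 8 − 6 = 2.

2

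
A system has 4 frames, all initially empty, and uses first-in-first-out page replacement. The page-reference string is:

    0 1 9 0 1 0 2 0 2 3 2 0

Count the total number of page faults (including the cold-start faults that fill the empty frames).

6

0 → miss, frames (0)
1 → miss, frames (0 1)
9 → miss, frames (0 1 9)
0 → hit
1 → hit
0 → hit
2 → miss, frames (0 1 9 2)
0 → hit
2 → hit
3 → miss, evict 0, frames (1 9 2 3)
2 → hit
0 → miss, evict 1, frames (9 2 3 0)
Page faults: 6.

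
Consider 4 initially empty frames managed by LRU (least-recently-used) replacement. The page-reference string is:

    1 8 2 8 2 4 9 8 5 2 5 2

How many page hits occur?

1: fault, frames [1]
8: fault, frames [1, 8]
2: fault, frames [1, 8, 2]
8: hit
2: hit
4: fault, frames [1, 8, 2, 4]
9: fault, evict 1, frames [8, 2, 4, 9]
8: hit
5: fault, evict 2, frames [4, 9, 8, 5]
2: fault, evict 4, frames [9, 8, 5, 2]
5: hit
2: hit
Hits: 5.

5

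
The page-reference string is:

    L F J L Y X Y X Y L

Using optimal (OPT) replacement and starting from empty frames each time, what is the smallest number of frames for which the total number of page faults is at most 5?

3

f=1: 10 faults
f=2: 6 faults
f=3: 5 faults
f=4: 5 faults
f=5: 5 faults
Smallest f with faults ≤ 5 is 3.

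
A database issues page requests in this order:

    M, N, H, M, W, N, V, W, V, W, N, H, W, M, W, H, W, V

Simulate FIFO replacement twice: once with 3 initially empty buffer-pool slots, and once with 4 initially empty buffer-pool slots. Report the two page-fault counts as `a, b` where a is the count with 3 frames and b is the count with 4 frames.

10, 6

3 frames: F F F . F . F . . . F F F F . . . F → 10 faults.
4 frames: F F F . F . F . . . . . . F . . . . → 6 faults.
6 < 10: adding a frame reduced faults, as is typical.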